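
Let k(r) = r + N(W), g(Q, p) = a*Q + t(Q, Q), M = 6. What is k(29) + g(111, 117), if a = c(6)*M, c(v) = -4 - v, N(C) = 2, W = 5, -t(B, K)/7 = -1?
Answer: -6622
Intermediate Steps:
t(B, K) = 7 (t(B, K) = -7*(-1) = 7)
a = -60 (a = (-4 - 1*6)*6 = (-4 - 6)*6 = -10*6 = -60)
g(Q, p) = 7 - 60*Q (g(Q, p) = -60*Q + 7 = 7 - 60*Q)
k(r) = 2 + r (k(r) = r + 2 = 2 + r)
k(29) + g(111, 117) = (2 + 29) + (7 - 60*111) = 31 + (7 - 6660) = 31 - 6653 = -6622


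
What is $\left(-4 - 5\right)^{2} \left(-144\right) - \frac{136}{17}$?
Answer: $-11672$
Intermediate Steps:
$\left(-4 - 5\right)^{2} \left(-144\right) - \frac{136}{17} = \left(-9\right)^{2} \left(-144\right) - 8 = 81 \left(-144\right) - 8 = -11664 - 8 = -11672$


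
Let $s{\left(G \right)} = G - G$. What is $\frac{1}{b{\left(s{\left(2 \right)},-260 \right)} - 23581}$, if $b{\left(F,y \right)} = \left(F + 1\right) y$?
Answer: $- \frac{1}{23841} \approx -4.1945 \cdot 10^{-5}$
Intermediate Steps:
$s{\left(G \right)} = 0$
$b{\left(F,y \right)} = y \left(1 + F\right)$ ($b{\left(F,y \right)} = \left(1 + F\right) y = y \left(1 + F\right)$)
$\frac{1}{b{\left(s{\left(2 \right)},-260 \right)} - 23581} = \frac{1}{- 260 \left(1 + 0\right) - 23581} = \frac{1}{\left(-260\right) 1 - 23581} = \frac{1}{-260 - 23581} = \frac{1}{-23841} = - \frac{1}{23841}$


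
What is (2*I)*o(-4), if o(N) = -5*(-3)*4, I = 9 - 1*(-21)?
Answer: 3600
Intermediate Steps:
I = 30 (I = 9 + 21 = 30)
o(N) = 60 (o(N) = 15*4 = 60)
(2*I)*o(-4) = (2*30)*60 = 60*60 = 3600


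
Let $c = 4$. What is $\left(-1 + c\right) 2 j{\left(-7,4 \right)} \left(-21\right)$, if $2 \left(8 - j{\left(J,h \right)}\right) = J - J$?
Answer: $-1008$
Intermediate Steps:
$j{\left(J,h \right)} = 8$ ($j{\left(J,h \right)} = 8 - \frac{J - J}{2} = 8 - 0 = 8 + 0 = 8$)
$\left(-1 + c\right) 2 j{\left(-7,4 \right)} \left(-21\right) = \left(-1 + 4\right) 2 \cdot 8 \left(-21\right) = 3 \cdot 2 \cdot 8 \left(-21\right) = 6 \cdot 8 \left(-21\right) = 48 \left(-21\right) = -1008$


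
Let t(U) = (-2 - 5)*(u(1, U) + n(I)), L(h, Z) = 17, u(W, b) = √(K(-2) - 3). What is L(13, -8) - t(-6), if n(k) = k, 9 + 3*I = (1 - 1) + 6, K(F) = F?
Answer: 10 + 7*I*√5 ≈ 10.0 + 15.652*I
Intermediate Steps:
I = -1 (I = -3 + ((1 - 1) + 6)/3 = -3 + (0 + 6)/3 = -3 + (⅓)*6 = -3 + 2 = -1)
u(W, b) = I*√5 (u(W, b) = √(-2 - 3) = √(-5) = I*√5)
t(U) = 7 - 7*I*√5 (t(U) = (-2 - 5)*(I*√5 - 1) = -7*(-1 + I*√5) = 7 - 7*I*√5)
L(13, -8) - t(-6) = 17 - (7 - 7*I*√5) = 17 + (-7 + 7*I*√5) = 10 + 7*I*√5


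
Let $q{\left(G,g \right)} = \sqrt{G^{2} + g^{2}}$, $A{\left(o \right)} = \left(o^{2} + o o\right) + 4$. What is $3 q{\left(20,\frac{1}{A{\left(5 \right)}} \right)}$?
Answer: $\frac{\sqrt{1166401}}{18} \approx 60.0$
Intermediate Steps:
$A{\left(o \right)} = 4 + 2 o^{2}$ ($A{\left(o \right)} = \left(o^{2} + o^{2}\right) + 4 = 2 o^{2} + 4 = 4 + 2 o^{2}$)
$3 q{\left(20,\frac{1}{A{\left(5 \right)}} \right)} = 3 \sqrt{20^{2} + \left(\frac{1}{4 + 2 \cdot 5^{2}}\right)^{2}} = 3 \sqrt{400 + \left(\frac{1}{4 + 2 \cdot 25}\right)^{2}} = 3 \sqrt{400 + \left(\frac{1}{4 + 50}\right)^{2}} = 3 \sqrt{400 + \left(\frac{1}{54}\right)^{2}} = 3 \sqrt{400 + \frac{1}{2916}} = 3 \sqrt{\frac{1166401}{2916}} = 3 \frac{\sqrt{1166401}}{54} = \frac{\sqrt{1166401}}{18}$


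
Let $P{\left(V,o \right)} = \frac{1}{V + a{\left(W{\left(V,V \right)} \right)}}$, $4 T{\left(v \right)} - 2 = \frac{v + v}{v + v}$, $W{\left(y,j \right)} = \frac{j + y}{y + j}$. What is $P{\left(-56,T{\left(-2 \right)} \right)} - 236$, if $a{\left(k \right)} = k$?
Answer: $- \frac{12981}{55} \approx -236.02$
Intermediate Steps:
$W{\left(y,j \right)} = 1$ ($W{\left(y,j \right)} = \frac{j + y}{j + y} = 1$)
$T{\left(v \right)} = \frac{3}{4}$ ($T{\left(v \right)} = \frac{1}{2} + \frac{\left(v + v\right) \frac{1}{v + v}}{4} = \frac{1}{2} + \frac{2 v \frac{1}{2 v}}{4} = \frac{1}{2} + \frac{1}{4} \cdot 1 = \frac{1}{2} + \frac{1}{4} = \frac{3}{4}$)
$P{\left(V,o \right)} = \frac{1}{1 + V}$ ($P{\left(V,o \right)} = \frac{1}{V + 1} = \frac{1}{1 + V}$)
$P{\left(-56,T{\left(-2 \right)} \right)} - 236 = \frac{1}{1 - 56} - 236 = \frac{1}{-55} - 236 = - \frac{1}{55} - 236 = - \frac{12981}{55}$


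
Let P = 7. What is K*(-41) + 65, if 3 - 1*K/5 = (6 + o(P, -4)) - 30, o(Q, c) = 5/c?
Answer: -22905/4 ≈ -5726.3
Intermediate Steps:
K = 565/4 (K = 15 - 5*((6 + 5/(-4)) - 30) = 15 - 5*((6 + 5*(-¼)) - 30) = 15 - 5*((6 - 5/4) - 30) = 15 - 5*(19/4 - 30) = 15 - 5*(-101/4) = 15 + 505/4 = 565/4 ≈ 141.25)
K*(-41) + 65 = (565/4)*(-41) + 65 = -23165/4 + 65 = -22905/4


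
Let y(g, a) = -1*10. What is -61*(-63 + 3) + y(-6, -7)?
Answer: 3650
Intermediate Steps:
y(g, a) = -10
-61*(-63 + 3) + y(-6, -7) = -61*(-63 + 3) - 10 = -61*(-60) - 10 = 3660 - 10 = 3650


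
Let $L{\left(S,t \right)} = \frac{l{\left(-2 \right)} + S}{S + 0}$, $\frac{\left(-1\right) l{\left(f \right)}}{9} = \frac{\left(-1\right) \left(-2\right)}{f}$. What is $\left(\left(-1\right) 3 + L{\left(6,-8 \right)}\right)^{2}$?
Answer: $\frac{1}{4} \approx 0.25$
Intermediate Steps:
$l{\left(f \right)} = - \frac{18}{f}$ ($l{\left(f \right)} = - 9 \frac{\left(-1\right) \left(-2\right)}{f} = - 9 \frac{2}{f} = - \frac{18}{f}$)
$L{\left(S,t \right)} = \frac{9 + S}{S}$ ($L{\left(S,t \right)} = \frac{- \frac{18}{-2} + S}{S + 0} = \frac{\left(-18\right) \left(- \frac{1}{2}\right) + S}{S} = \frac{9 + S}{S}$)
$\left(\left(-1\right) 3 + L{\left(6,-8 \right)}\right)^{2} = \left(\left(-1\right) 3 + \frac{9 + 6}{6}\right)^{2} = \left(-3 + \frac{1}{6} \cdot 15\right)^{2} = \left(-3 + \frac{5}{2}\right)^{2} = \left(- \frac{1}{2}\right)^{2} = \frac{1}{4}$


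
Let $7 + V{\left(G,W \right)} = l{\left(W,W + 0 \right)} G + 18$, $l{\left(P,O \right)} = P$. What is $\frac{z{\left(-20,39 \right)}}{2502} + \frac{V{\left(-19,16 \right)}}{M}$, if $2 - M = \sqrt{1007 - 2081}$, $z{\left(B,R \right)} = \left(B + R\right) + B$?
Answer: $- \frac{733625}{1348578} - \frac{293 i \sqrt{1074}}{1078} \approx -0.544 - 8.9074 i$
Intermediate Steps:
$z{\left(B,R \right)} = R + 2 B$
$M = 2 - i \sqrt{1074}$ ($M = 2 - \sqrt{1007 - 2081} = 2 - \sqrt{-1074} = 2 - i \sqrt{1074} \approx 2.0 - 32.772 i$)
$V{\left(G,W \right)} = 11 + G W$ ($V{\left(G,W \right)} = -7 + \left(W G + 18\right) = -7 + \left(G W + 18\right) = -7 + \left(18 + G W\right) = 11 + G W$)
$\frac{z{\left(-20,39 \right)}}{2502} + \frac{V{\left(-19,16 \right)}}{M} = \frac{39 + 2 \left(-20\right)}{2502} + \frac{11 - 304}{2 - i \sqrt{1074}} = \left(39 - 40\right) \frac{1}{2502} + \frac{11 - 304}{2 - i \sqrt{1074}} = \left(-1\right) \frac{1}{2502} - \frac{293}{2 - i \sqrt{1074}} = - \frac{1}{2502} - \frac{293}{2 - i \sqrt{1074}}$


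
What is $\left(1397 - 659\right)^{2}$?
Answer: $544644$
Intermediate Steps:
$\left(1397 - 659\right)^{2} = 738^{2} = 544644$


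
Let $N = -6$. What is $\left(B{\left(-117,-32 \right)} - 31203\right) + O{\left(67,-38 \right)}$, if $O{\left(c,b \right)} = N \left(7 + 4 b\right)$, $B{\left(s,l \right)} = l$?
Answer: $-30365$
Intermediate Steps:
$O{\left(c,b \right)} = -42 - 24 b$ ($O{\left(c,b \right)} = - 6 \left(7 + 4 b\right) = -42 - 24 b$)
$\left(B{\left(-117,-32 \right)} - 31203\right) + O{\left(67,-38 \right)} = \left(-32 - 31203\right) - -870 = -31235 + \left(-42 + 912\right) = -31235 + 870 = -30365$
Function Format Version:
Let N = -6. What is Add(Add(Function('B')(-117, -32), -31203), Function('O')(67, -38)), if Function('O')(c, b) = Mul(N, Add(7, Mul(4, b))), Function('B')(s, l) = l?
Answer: -30365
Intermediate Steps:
Function('O')(c, b) = Add(-42, Mul(-24, b)) (Function('O')(c, b) = Mul(-6, Add(7, Mul(4, b))) = Add(-42, Mul(-24, b)))
Add(Add(Function('B')(-117, -32), -31203), Function('O')(67, -38)) = Add(Add(-32, -31203), Add(-42, Mul(-24, -38))) = Add(-31235, Add(-42, 912)) = Add(-31235, 870) = -30365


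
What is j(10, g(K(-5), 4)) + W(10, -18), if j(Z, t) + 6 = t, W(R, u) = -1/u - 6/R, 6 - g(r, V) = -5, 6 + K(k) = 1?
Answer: 401/90 ≈ 4.4556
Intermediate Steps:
K(k) = -5 (K(k) = -6 + 1 = -5)
g(r, V) = 11 (g(r, V) = 6 - 1*(-5) = 6 + 5 = 11)
j(Z, t) = -6 + t
j(10, g(K(-5), 4)) + W(10, -18) = (-6 + 11) + (-1/(-18) - 6/10) = 5 + (-1*(-1/18) - 6*⅒) = 5 + (1/18 - ⅗) = 5 - 49/90 = 401/90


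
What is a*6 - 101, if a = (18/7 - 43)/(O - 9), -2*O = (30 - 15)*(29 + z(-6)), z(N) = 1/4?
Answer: -426035/4263 ≈ -99.938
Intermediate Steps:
z(N) = ¼ (z(N) = 1*(¼) = ¼)
O = -1755/8 (O = -(30 - 15)*(29 + ¼)/2 = -15*117/(2*4) = -½*1755/4 = -1755/8 ≈ -219.38)
a = 2264/12789 (a = (18/7 - 43)/(-1755/8 - 9) = (18*(⅐) - 43)/(-1827/8) = (18/7 - 43)*(-8/1827) = -283/7*(-8/1827) = 2264/12789 ≈ 0.17703)
a*6 - 101 = (2264/12789)*6 - 101 = 4528/4263 - 101 = -426035/4263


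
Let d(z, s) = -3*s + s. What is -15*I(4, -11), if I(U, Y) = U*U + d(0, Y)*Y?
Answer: 3390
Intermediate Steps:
d(z, s) = -2*s
I(U, Y) = U**2 - 2*Y**2 (I(U, Y) = U*U + (-2*Y)*Y = U**2 - 2*Y**2)
-15*I(4, -11) = -15*(4**2 - 2*(-11)**2) = -15*(16 - 2*121) = -15*(16 - 242) = -15*(-226) = 3390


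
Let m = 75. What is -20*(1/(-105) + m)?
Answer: -31496/21 ≈ -1499.8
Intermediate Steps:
-20*(1/(-105) + m) = -20*(1/(-105) + 75) = -20*(-1/105 + 75) = -20*7874/105 = -31496/21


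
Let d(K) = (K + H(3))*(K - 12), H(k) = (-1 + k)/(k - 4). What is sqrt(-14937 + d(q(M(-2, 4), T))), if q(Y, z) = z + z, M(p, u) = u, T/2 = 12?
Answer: I*sqrt(13281) ≈ 115.24*I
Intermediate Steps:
T = 24 (T = 2*12 = 24)
H(k) = (-1 + k)/(-4 + k)
q(Y, z) = 2*z
d(K) = (-12 + K)*(-2 + K) (d(K) = (K + (-1 + 3)/(-4 + 3))*(K - 12) = (K + 2/(-1))*(-12 + K) = (K - 1*2)*(-12 + K) = (K - 2)*(-12 + K) = (-2 + K)*(-12 + K) = (-12 + K)*(-2 + K))
sqrt(-14937 + d(q(M(-2, 4), T))) = sqrt(-14937 + (24 + (2*24)**2 - 28*24)) = sqrt(-14937 + (24 + 48**2 - 14*48)) = sqrt(-14937 + (24 + 2304 - 672)) = sqrt(-14937 + 1656) = sqrt(-13281) = I*sqrt(13281)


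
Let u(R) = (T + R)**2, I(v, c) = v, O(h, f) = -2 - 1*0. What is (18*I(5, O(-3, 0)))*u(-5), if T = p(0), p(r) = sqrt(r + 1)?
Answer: 1440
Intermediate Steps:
p(r) = sqrt(1 + r)
T = 1 (T = sqrt(1 + 0) = sqrt(1) = 1)
O(h, f) = -2 (O(h, f) = -2 + 0 = -2)
u(R) = (1 + R)**2
(18*I(5, O(-3, 0)))*u(-5) = (18*5)*(1 - 5)**2 = 90*(-4)**2 = 90*16 = 1440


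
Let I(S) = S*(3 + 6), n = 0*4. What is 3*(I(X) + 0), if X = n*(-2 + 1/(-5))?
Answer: 0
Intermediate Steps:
n = 0
X = 0 (X = 0*(-2 + 1/(-5)) = 0*(-2 - ⅕) = 0*(-11/5) = 0)
I(S) = 9*S (I(S) = S*9 = 9*S)
3*(I(X) + 0) = 3*(9*0 + 0) = 3*(0 + 0) = 3*0 = 0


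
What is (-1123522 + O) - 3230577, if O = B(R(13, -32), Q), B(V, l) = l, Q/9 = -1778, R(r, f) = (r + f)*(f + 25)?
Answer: -4370101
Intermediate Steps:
R(r, f) = (25 + f)*(f + r) (R(r, f) = (f + r)*(25 + f) = (25 + f)*(f + r))
Q = -16002 (Q = 9*(-1778) = -16002)
O = -16002
(-1123522 + O) - 3230577 = (-1123522 - 16002) - 3230577 = -1139524 - 3230577 = -4370101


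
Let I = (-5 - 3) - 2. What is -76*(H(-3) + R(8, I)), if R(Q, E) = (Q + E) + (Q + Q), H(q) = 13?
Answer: -2052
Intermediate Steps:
I = -10 (I = -8 - 2 = -10)
R(Q, E) = E + 3*Q (R(Q, E) = (E + Q) + 2*Q = E + 3*Q)
-76*(H(-3) + R(8, I)) = -76*(13 + (-10 + 3*8)) = -76*(13 + (-10 + 24)) = -76*(13 + 14) = -76*27 = -2052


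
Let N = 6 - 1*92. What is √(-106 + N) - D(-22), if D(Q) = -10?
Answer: 10 + 8*I*√3 ≈ 10.0 + 13.856*I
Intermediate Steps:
N = -86 (N = 6 - 92 = -86)
√(-106 + N) - D(-22) = √(-106 - 86) - 1*(-10) = √(-192) + 10 = 8*I*√3 + 10 = 10 + 8*I*√3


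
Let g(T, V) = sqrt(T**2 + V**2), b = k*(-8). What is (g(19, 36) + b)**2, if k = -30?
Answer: (240 + sqrt(1657))**2 ≈ 78796.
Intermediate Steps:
b = 240 (b = -30*(-8) = 240)
(g(19, 36) + b)**2 = (sqrt(19**2 + 36**2) + 240)**2 = (sqrt(361 + 1296) + 240)**2 = (sqrt(1657) + 240)**2 = (240 + sqrt(1657))**2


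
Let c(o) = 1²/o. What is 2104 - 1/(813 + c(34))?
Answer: 58160838/27643 ≈ 2104.0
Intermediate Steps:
c(o) = 1/o
2104 - 1/(813 + c(34)) = 2104 - 1/(813 + 1/34) = 2104 - 1/27643/34 = 2104 - 1*34/27643 = 2104 - 34/27643 = 58160838/27643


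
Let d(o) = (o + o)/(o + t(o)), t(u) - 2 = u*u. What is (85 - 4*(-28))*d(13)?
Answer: 2561/92 ≈ 27.837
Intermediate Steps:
t(u) = 2 + u**2 (t(u) = 2 + u*u = 2 + u**2)
d(o) = 2*o/(2 + o + o**2) (d(o) = (o + o)/(o + (2 + o**2)) = (2*o)/(2 + o + o**2) = 2*o/(2 + o + o**2))
(85 - 4*(-28))*d(13) = (85 - 4*(-28))*(2*13/(2 + 13 + 13**2)) = (85 + 112)*(2*13/(2 + 13 + 169)) = 197*(2*13/184) = 197*(2*13*(1/184)) = 197*(13/92) = 2561/92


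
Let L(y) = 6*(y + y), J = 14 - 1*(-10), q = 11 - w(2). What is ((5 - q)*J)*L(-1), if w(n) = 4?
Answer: 576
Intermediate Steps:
q = 7 (q = 11 - 1*4 = 11 - 4 = 7)
J = 24 (J = 14 + 10 = 24)
L(y) = 12*y (L(y) = 6*(2*y) = 12*y)
((5 - q)*J)*L(-1) = ((5 - 1*7)*24)*(12*(-1)) = ((5 - 7)*24)*(-12) = -2*24*(-12) = -48*(-12) = 576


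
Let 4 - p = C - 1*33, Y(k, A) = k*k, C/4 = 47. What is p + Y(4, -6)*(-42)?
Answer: -823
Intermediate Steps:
C = 188 (C = 4*47 = 188)
Y(k, A) = k²
p = -151 (p = 4 - (188 - 1*33) = 4 - (188 - 33) = 4 - 1*155 = 4 - 155 = -151)
p + Y(4, -6)*(-42) = -151 + 4²*(-42) = -151 + 16*(-42) = -151 - 672 = -823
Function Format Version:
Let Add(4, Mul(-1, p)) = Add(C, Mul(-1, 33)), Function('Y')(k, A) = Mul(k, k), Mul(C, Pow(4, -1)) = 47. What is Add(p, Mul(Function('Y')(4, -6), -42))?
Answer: -823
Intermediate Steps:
C = 188 (C = Mul(4, 47) = 188)
Function('Y')(k, A) = Pow(k, 2)
p = -151 (p = Add(4, Mul(-1, Add(188, Mul(-1, 33)))) = Add(4, Mul(-1, Add(188, -33))) = Add(4, Mul(-1, 155)) = Add(4, -155) = -151)
Add(p, Mul(Function('Y')(4, -6), -42)) = Add(-151, Mul(Pow(4, 2), -42)) = Add(-151, Mul(16, -42)) = Add(-151, -672) = -823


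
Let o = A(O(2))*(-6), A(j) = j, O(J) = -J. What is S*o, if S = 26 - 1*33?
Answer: -84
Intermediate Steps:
S = -7 (S = 26 - 33 = -7)
o = 12 (o = -1*2*(-6) = -2*(-6) = 12)
S*o = -7*12 = -84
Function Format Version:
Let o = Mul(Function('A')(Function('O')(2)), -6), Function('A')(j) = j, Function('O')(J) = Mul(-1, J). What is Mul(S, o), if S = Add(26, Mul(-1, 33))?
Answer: -84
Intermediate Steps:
S = -7 (S = Add(26, -33) = -7)
o = 12 (o = Mul(Mul(-1, 2), -6) = Mul(-2, -6) = 12)
Mul(S, o) = Mul(-7, 12) = -84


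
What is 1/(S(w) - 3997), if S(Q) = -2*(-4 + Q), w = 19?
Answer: -1/4027 ≈ -0.00024832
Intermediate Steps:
S(Q) = 8 - 2*Q
1/(S(w) - 3997) = 1/((8 - 2*19) - 3997) = 1/((8 - 38) - 3997) = 1/(-30 - 3997) = 1/(-4027) = -1/4027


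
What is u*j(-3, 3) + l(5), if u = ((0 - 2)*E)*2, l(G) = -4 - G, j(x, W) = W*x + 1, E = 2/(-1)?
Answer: -73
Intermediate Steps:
E = -2 (E = 2*(-1) = -2)
j(x, W) = 1 + W*x
u = 8 (u = ((0 - 2)*(-2))*2 = -2*(-2)*2 = 4*2 = 8)
u*j(-3, 3) + l(5) = 8*(1 + 3*(-3)) + (-4 - 1*5) = 8*(1 - 9) + (-4 - 5) = 8*(-8) - 9 = -64 - 9 = -73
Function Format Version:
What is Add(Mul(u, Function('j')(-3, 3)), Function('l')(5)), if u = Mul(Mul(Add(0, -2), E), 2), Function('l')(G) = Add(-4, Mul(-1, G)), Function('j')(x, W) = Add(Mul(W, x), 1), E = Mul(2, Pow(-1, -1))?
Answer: -73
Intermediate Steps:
E = -2 (E = Mul(2, -1) = -2)
Function('j')(x, W) = Add(1, Mul(W, x))
u = 8 (u = Mul(Mul(Add(0, -2), -2), 2) = Mul(Mul(-2, -2), 2) = Mul(4, 2) = 8)
Add(Mul(u, Function('j')(-3, 3)), Function('l')(5)) = Add(Mul(8, Add(1, Mul(3, -3))), Add(-4, Mul(-1, 5))) = Add(Mul(8, Add(1, -9)), Add(-4, -5)) = Add(Mul(8, -8), -9) = Add(-64, -9) = -73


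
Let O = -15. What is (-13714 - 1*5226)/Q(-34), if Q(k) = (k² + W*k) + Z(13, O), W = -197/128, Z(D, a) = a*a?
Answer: -1212160/91733 ≈ -13.214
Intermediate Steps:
Z(D, a) = a²
W = -197/128 (W = -197*1/128 = -197/128 ≈ -1.5391)
Q(k) = 225 + k² - 197*k/128 (Q(k) = (k² - 197*k/128) + (-15)² = (k² - 197*k/128) + 225 = 225 + k² - 197*k/128)
(-13714 - 1*5226)/Q(-34) = (-13714 - 1*5226)/(225 + (-34)² - 197/128*(-34)) = (-13714 - 5226)/(225 + 1156 + 3349/64) = -18940/91733/64 = -18940*64/91733 = -1212160/91733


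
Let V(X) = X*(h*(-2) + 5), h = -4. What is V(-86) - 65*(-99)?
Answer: 5317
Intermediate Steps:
V(X) = 13*X (V(X) = X*(-4*(-2) + 5) = X*(8 + 5) = X*13 = 13*X)
V(-86) - 65*(-99) = 13*(-86) - 65*(-99) = -1118 - 1*(-6435) = -1118 + 6435 = 5317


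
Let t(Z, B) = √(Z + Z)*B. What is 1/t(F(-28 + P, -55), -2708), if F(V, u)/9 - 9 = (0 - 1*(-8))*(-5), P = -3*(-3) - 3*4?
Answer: I*√62/503688 ≈ 1.5633e-5*I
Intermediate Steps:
P = -3 (P = 9 - 12 = -3)
F(V, u) = -279 (F(V, u) = 81 + 9*((0 - 1*(-8))*(-5)) = 81 + 9*((0 + 8)*(-5)) = 81 + 9*(8*(-5)) = 81 + 9*(-40) = 81 - 360 = -279)
t(Z, B) = B*√2*√Z (t(Z, B) = √(2*Z)*B = (√2*√Z)*B = B*√2*√Z)
1/t(F(-28 + P, -55), -2708) = 1/(-2708*√2*√(-279)) = 1/(-2708*√2*3*I*√31) = 1/(-8124*I*√62) = I*√62/503688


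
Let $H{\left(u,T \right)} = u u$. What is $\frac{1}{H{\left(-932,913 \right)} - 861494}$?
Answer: $\frac{1}{7130} \approx 0.00014025$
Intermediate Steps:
$H{\left(u,T \right)} = u^{2}$
$\frac{1}{H{\left(-932,913 \right)} - 861494} = \frac{1}{\left(-932\right)^{2} - 861494} = \frac{1}{868624 - 861494} = \frac{1}{7130}$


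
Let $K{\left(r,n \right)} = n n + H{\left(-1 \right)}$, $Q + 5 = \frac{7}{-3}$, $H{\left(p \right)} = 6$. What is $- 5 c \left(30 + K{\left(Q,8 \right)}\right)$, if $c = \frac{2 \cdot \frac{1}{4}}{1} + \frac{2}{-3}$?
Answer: $\frac{250}{3} \approx 83.333$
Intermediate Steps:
$Q = - \frac{22}{3}$ ($Q = -5 + \frac{7}{-3} = -5 + 7 \left(- \frac{1}{3}\right) = -5 - \frac{7}{3} = - \frac{22}{3} \approx -7.3333$)
$c = - \frac{1}{6}$ ($c = 2 \cdot \frac{1}{4} \cdot 1 + 2 \left(- \frac{1}{3}\right) = \frac{1}{2} \cdot 1 - \frac{2}{3} = \frac{1}{2} - \frac{2}{3} = - \frac{1}{6} \approx -0.16667$)
$K{\left(r,n \right)} = 6 + n^{2}$ ($K{\left(r,n \right)} = n n + 6 = n^{2} + 6 = 6 + n^{2}$)
$- 5 c \left(30 + K{\left(Q,8 \right)}\right) = \left(-5\right) \left(- \frac{1}{6}\right) \left(30 + \left(6 + 8^{2}\right)\right) = \frac{5 \left(30 + \left(6 + 64\right)\right)}{6} = \frac{5 \left(30 + 70\right)}{6} = \frac{5}{6} \cdot 100 = \frac{250}{3}$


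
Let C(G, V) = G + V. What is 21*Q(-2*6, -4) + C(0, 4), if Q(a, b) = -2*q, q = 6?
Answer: -248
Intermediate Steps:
Q(a, b) = -12 (Q(a, b) = -2*6 = -12)
21*Q(-2*6, -4) + C(0, 4) = 21*(-12) + (0 + 4) = -252 + 4 = -248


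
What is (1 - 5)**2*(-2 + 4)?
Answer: 32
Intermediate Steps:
(1 - 5)**2*(-2 + 4) = (-4)**2*2 = 16*2 = 32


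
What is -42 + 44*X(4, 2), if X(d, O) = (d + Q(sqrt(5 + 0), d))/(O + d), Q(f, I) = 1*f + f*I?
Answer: -38/3 + 110*sqrt(5)/3 ≈ 69.323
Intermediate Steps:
Q(f, I) = f + I*f
X(d, O) = (d + sqrt(5)*(1 + d))/(O + d) (X(d, O) = (d + sqrt(5 + 0)*(1 + d))/(O + d) = (d + sqrt(5)*(1 + d))/(O + d))
-42 + 44*X(4, 2) = -42 + 44*((4 + sqrt(5)*(1 + 4))/(2 + 4)) = -42 + 44*((4 + sqrt(5)*5)/6) = -42 + 44*((4 + 5*sqrt(5))/6) = -42 + 44*(2/3 + 5*sqrt(5)/6) = -42 + (88/3 + 110*sqrt(5)/3) = -38/3 + 110*sqrt(5)/3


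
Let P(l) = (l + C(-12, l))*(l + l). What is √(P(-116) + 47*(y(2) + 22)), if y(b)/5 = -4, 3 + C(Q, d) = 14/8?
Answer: 4*√1706 ≈ 165.22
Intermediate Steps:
C(Q, d) = -5/4 (C(Q, d) = -3 + 14/8 = -3 + 14*(⅛) = -3 + 7/4 = -5/4)
y(b) = -20 (y(b) = 5*(-4) = -20)
P(l) = 2*l*(-5/4 + l) (P(l) = (l - 5/4)*(l + l) = (-5/4 + l)*(2*l) = 2*l*(-5/4 + l))
√(P(-116) + 47*(y(2) + 22)) = √((½)*(-116)*(-5 + 4*(-116)) + 47*(-20 + 22)) = √((½)*(-116)*(-5 - 464) + 47*2) = √((½)*(-116)*(-469) + 94) = √(27202 + 94) = √27296 = 4*√1706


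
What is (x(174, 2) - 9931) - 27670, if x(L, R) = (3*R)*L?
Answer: -36557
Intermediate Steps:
x(L, R) = 3*L*R
(x(174, 2) - 9931) - 27670 = (3*174*2 - 9931) - 27670 = (1044 - 9931) - 27670 = -8887 - 27670 = -36557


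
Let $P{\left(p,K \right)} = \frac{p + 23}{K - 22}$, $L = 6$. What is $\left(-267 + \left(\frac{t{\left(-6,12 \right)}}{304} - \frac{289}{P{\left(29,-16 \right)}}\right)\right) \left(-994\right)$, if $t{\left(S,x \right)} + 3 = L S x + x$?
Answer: $\frac{112347347}{1976} \approx 56856.0$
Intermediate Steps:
$t{\left(S,x \right)} = -3 + x + 6 S x$ ($t{\left(S,x \right)} = -3 + \left(6 S x + x\right) = -3 + \left(x + 6 S x\right) = -3 + x + 6 S x$)
$P{\left(p,K \right)} = \frac{23 + p}{-22 + K}$
$\left(-267 + \left(\frac{t{\left(-6,12 \right)}}{304} - \frac{289}{P{\left(29,-16 \right)}}\right)\right) \left(-994\right) = \left(-267 - \left(289 \frac{-22 - 16}{23 + 29} - \frac{-3 + 12 + 6 \left(-6\right) 12}{304}\right)\right) \left(-994\right) = \left(-267 + \left(\left(-3 + 12 - 432\right) \frac{1}{304} - \frac{289}{\frac{1}{-38} \cdot 52}\right)\right) \left(-994\right) = \left(-267 - \left(\frac{423}{304} + \frac{289}{\left(- \frac{1}{38}\right) 52}\right)\right) \left(-994\right) = \left(-267 - \left(\frac{423}{304} + \frac{289}{- \frac{26}{19}}\right)\right) \left(-994\right) = \left(-267 - - \frac{829133}{3952}\right) \left(-994\right) = \left(-267 + \left(- \frac{423}{304} + \frac{5491}{26}\right)\right) \left(-994\right) = \left(-267 + \frac{829133}{3952}\right) \left(-994\right) = \left(- \frac{226051}{3952}\right) \left(-994\right) = \frac{112347347}{1976}$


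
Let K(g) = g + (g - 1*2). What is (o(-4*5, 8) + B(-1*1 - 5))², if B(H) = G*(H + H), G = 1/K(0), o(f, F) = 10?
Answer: 256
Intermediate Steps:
K(g) = -2 + 2*g (K(g) = g + (g - 2) = g + (-2 + g) = -2 + 2*g)
G = -½ (G = 1/(-2 + 2*0) = 1/(-2 + 0) = 1/(-2) = -½ ≈ -0.50000)
B(H) = -H (B(H) = -(H + H)/2 = -H)
(o(-4*5, 8) + B(-1*1 - 5))² = (10 - (-1*1 - 5))² = (10 - (-1 - 5))² = (10 - 1*(-6))² = (10 + 6)² = 16² = 256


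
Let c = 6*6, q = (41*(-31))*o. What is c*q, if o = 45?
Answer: -2059020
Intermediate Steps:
q = -57195 (q = (41*(-31))*45 = -1271*45 = -57195)
c = 36
c*q = 36*(-57195) = -2059020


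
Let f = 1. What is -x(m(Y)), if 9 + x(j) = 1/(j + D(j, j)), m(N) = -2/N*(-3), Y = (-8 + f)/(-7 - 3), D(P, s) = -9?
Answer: 34/3 ≈ 11.333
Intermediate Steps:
Y = 7/10 (Y = (-8 + 1)/(-7 - 3) = -7/(-10) = -7*(-1/10) = 7/10 ≈ 0.70000)
m(N) = 6/N
x(j) = -9 + 1/(-9 + j) (x(j) = -9 + 1/(j - 9) = -9 + 1/(-9 + j))
-x(m(Y)) = -(82 - 54/7/10)/(-9 + 6/(7/10)) = -(82 - 54*10/7)/(-9 + 6*(10/7)) = -(82 - 9*60/7)/(-9 + 60/7) = -(82 - 540/7)/(-3/7) = -(-7)*34/(3*7) = -1*(-34/3) = 34/3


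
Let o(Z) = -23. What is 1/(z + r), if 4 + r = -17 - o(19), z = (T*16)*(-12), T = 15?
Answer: -1/2878 ≈ -0.00034746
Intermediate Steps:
z = -2880 (z = (15*16)*(-12) = 240*(-12) = -2880)
r = 2 (r = -4 + (-17 - 1*(-23)) = -4 + (-17 + 23) = -4 + 6 = 2)
1/(z + r) = 1/(-2880 + 2) = 1/(-2878) = -1/2878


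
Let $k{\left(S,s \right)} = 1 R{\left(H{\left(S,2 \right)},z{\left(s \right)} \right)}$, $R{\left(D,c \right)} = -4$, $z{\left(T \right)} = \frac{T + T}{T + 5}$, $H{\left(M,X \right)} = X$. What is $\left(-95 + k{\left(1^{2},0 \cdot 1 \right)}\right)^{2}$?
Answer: $9801$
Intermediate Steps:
$z{\left(T \right)} = \frac{2 T}{5 + T}$
$k{\left(S,s \right)} = -4$ ($k{\left(S,s \right)} = 1 \left(-4\right) = -4$)
$\left(-95 + k{\left(1^{2},0 \cdot 1 \right)}\right)^{2} = \left(-95 - 4\right)^{2} = \left(-99\right)^{2} = 9801$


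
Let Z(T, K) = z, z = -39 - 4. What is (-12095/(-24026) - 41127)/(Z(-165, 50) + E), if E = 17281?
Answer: -24100127/10101468 ≈ -2.3858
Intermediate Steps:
z = -43
Z(T, K) = -43
(-12095/(-24026) - 41127)/(Z(-165, 50) + E) = (-12095/(-24026) - 41127)/(-43 + 17281) = (-12095*(-1/24026) - 41127)/17238 = (295/586 - 41127)*(1/17238) = -24100127/586*1/17238 = -24100127/10101468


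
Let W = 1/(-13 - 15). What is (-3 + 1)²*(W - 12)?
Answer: -337/7 ≈ -48.143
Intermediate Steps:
W = -1/28 (W = 1/(-28) = -1/28 ≈ -0.035714)
(-3 + 1)²*(W - 12) = (-3 + 1)²*(-1/28 - 12) = (-2)²*(-337/28) = 4*(-337/28) = -337/7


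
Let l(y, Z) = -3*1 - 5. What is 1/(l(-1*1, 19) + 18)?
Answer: ⅒ ≈ 0.10000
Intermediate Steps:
l(y, Z) = -8 (l(y, Z) = -3 - 5 = -8)
1/(l(-1*1, 19) + 18) = 1/(-8 + 18) = 1/10 = ⅒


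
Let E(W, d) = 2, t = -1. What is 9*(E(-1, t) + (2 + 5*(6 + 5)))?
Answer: 531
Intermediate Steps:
9*(E(-1, t) + (2 + 5*(6 + 5))) = 9*(2 + (2 + 5*(6 + 5))) = 9*(2 + (2 + 5*11)) = 9*(2 + (2 + 55)) = 9*(2 + 57) = 9*59 = 531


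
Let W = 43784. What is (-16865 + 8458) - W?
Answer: -52191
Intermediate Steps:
(-16865 + 8458) - W = (-16865 + 8458) - 1*43784 = -8407 - 43784 = -52191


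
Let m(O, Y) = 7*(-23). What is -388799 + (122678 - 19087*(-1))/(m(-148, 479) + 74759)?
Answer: -9667828679/24866 ≈ -3.8880e+5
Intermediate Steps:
m(O, Y) = -161
-388799 + (122678 - 19087*(-1))/(m(-148, 479) + 74759) = -388799 + (122678 - 19087*(-1))/(-161 + 74759) = -388799 + (122678 + 19087)/74598 = -388799 + 141765*(1/74598) = -388799 + 47255/24866 = -9667828679/24866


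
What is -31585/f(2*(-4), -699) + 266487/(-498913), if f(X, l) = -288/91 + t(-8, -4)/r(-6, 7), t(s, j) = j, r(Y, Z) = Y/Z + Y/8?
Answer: 64528956658959/1380991184 ≈ 46727.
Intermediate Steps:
r(Y, Z) = Y/8 + Y/Z (r(Y, Z) = Y/Z + Y*(⅛) = Y/Z + Y/8 = Y/8 + Y/Z)
f(X, l) = -2768/4095 (f(X, l) = -288/91 - 4/((⅛)*(-6) - 6/7) = -288*1/91 - 4/(-¾ - 6*⅐) = -288/91 - 4/(-¾ - 6/7) = -288/91 - 4/(-45/28) = -288/91 - 4*(-28/45) = -288/91 + 112/45 = -2768/4095)
-31585/f(2*(-4), -699) + 266487/(-498913) = -31585/(-2768/4095) + 266487/(-498913) = -31585*(-4095/2768) + 266487*(-1/498913) = 129340575/2768 - 266487/498913 = 64528956658959/1380991184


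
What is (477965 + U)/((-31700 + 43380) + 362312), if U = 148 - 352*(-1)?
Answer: 478465/373992 ≈ 1.2793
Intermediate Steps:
U = 500 (U = 148 + 352 = 500)
(477965 + U)/((-31700 + 43380) + 362312) = (477965 + 500)/((-31700 + 43380) + 362312) = 478465/(11680 + 362312) = 478465/373992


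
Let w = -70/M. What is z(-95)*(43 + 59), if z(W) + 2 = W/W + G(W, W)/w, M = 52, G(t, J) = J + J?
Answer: 100062/7 ≈ 14295.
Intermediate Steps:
G(t, J) = 2*J
w = -35/26 (w = -70/52 = -70*1/52 = -35/26 ≈ -1.3462)
z(W) = -1 - 52*W/35 (z(W) = -2 + (W/W + (2*W)/(-35/26)) = -2 + (1 + (2*W)*(-26/35)) = -2 + (1 - 52*W/35) = -1 - 52*W/35)
z(-95)*(43 + 59) = (-1 - 52/35*(-95))*(43 + 59) = (-1 + 988/7)*102 = (981/7)*102 = 100062/7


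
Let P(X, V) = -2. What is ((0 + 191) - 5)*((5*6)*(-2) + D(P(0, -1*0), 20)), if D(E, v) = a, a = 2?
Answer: -10788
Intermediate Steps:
D(E, v) = 2
((0 + 191) - 5)*((5*6)*(-2) + D(P(0, -1*0), 20)) = ((0 + 191) - 5)*((5*6)*(-2) + 2) = (191 - 5)*(30*(-2) + 2) = 186*(-60 + 2) = 186*(-58) = -10788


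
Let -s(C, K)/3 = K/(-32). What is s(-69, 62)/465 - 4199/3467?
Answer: -332453/277360 ≈ -1.1986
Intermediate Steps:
s(C, K) = 3*K/32 (s(C, K) = -3*K/(-32) = -3*K*(-1)/32 = -(-3)*K/32 = 3*K/32)
s(-69, 62)/465 - 4199/3467 = ((3/32)*62)/465 - 4199/3467 = (93/16)*(1/465) - 4199*1/3467 = 1/80 - 4199/3467 = -332453/277360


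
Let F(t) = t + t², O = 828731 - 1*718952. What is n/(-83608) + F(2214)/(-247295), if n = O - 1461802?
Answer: -15133188059/4135168072 ≈ -3.6596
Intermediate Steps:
O = 109779 (O = 828731 - 718952 = 109779)
n = -1352023 (n = 109779 - 1461802 = -1352023)
n/(-83608) + F(2214)/(-247295) = -1352023/(-83608) + (2214*(1 + 2214))/(-247295) = -1352023*(-1/83608) + (2214*2215)*(-1/247295) = 1352023/83608 + 4904010*(-1/247295) = 1352023/83608 - 980802/49459 = -15133188059/4135168072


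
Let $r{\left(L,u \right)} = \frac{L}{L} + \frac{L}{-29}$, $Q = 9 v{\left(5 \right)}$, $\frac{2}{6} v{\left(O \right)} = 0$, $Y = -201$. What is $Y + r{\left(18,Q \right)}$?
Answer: $- \frac{5818}{29} \approx -200.62$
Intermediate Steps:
$v{\left(O \right)} = 0$ ($v{\left(O \right)} = 3 \cdot 0 = 0$)
$Q = 0$ ($Q = 9 \cdot 0 = 0$)
$r{\left(L,u \right)} = 1 - \frac{L}{29}$ ($r{\left(L,u \right)} = 1 + L \left(- \frac{1}{29}\right) = 1 - \frac{L}{29}$)
$Y + r{\left(18,Q \right)} = -201 + \left(1 - \frac{18}{29}\right) = -201 + \frac{11}{29} = - \frac{5818}{29}$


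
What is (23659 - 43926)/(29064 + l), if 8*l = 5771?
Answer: -162136/238283 ≈ -0.68043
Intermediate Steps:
l = 5771/8 (l = (⅛)*5771 = 5771/8 ≈ 721.38)
(23659 - 43926)/(29064 + l) = (23659 - 43926)/(29064 + 5771/8) = -20267/238283/8 = -20267*8/238283 = -162136/238283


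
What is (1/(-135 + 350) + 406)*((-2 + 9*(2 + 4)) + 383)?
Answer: 7594317/43 ≈ 1.7661e+5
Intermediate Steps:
(1/(-135 + 350) + 406)*((-2 + 9*(2 + 4)) + 383) = (1/215 + 406)*((-2 + 9*6) + 383) = (1/215 + 406)*((-2 + 54) + 383) = 87291*(52 + 383)/215 = (87291/215)*435 = 7594317/43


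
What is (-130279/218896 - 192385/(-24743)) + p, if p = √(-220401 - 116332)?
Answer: 356778107/49689392 + I*√336733 ≈ 7.1802 + 580.29*I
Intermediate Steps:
p = I*√336733 (p = √(-336733) = I*√336733 ≈ 580.29*I)
(-130279/218896 - 192385/(-24743)) + p = (-130279/218896 - 192385/(-24743)) + I*√336733 = (-130279*1/218896 - 192385*(-1/24743)) + I*√336733 = (-130279/218896 + 1765/227) + I*√336733 = 356778107/49689392 + I*√336733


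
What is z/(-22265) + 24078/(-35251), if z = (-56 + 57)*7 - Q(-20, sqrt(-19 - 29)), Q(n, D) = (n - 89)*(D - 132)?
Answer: -399343/10751555 - 436*I*sqrt(3)/22265 ≈ -0.037143 - 0.033918*I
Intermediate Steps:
Q(n, D) = (-132 + D)*(-89 + n) (Q(n, D) = (-89 + n)*(-132 + D) = (-132 + D)*(-89 + n))
z = -14381 + 436*I*sqrt(3) (z = (-56 + 57)*7 - (11748 - 132*(-20) - 89*sqrt(-19 - 29) + sqrt(-19 - 29)*(-20)) = 1*7 - (11748 + 2640 - 356*I*sqrt(3) + sqrt(-48)*(-20)) = 7 - (11748 + 2640 - 356*I*sqrt(3) + (4*I*sqrt(3))*(-20)) = 7 - (11748 + 2640 - 356*I*sqrt(3) - 80*I*sqrt(3)) = 7 - (14388 - 436*I*sqrt(3)) = 7 + (-14388 + 436*I*sqrt(3)) = -14381 + 436*I*sqrt(3) ≈ -14381.0 + 755.17*I)
z/(-22265) + 24078/(-35251) = (-14381 + 436*I*sqrt(3))/(-22265) + 24078/(-35251) = (-14381 + 436*I*sqrt(3))*(-1/22265) + 24078*(-1/35251) = (197/305 - 436*I*sqrt(3)/22265) - 24078/35251 = -399343/10751555 - 436*I*sqrt(3)/22265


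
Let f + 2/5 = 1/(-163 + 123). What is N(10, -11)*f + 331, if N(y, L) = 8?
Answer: 1638/5 ≈ 327.60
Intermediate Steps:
f = -17/40 (f = -2/5 + 1/(-163 + 123) = -2/5 + 1/(-40) = -2/5 - 1/40 = -17/40 ≈ -0.42500)
N(10, -11)*f + 331 = 8*(-17/40) + 331 = -17/5 + 331 = 1638/5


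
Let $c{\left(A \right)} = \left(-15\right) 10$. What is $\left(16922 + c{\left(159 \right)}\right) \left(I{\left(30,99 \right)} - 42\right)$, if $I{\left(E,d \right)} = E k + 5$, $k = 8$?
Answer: $3404716$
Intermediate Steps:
$c{\left(A \right)} = -150$
$I{\left(E,d \right)} = 5 + 8 E$ ($I{\left(E,d \right)} = E 8 + 5 = 8 E + 5 = 5 + 8 E$)
$\left(16922 + c{\left(159 \right)}\right) \left(I{\left(30,99 \right)} - 42\right) = \left(16922 - 150\right) \left(\left(5 + 8 \cdot 30\right) - 42\right) = 16772 \left(\left(5 + 240\right) + \left(0 - 42\right)\right) = 16772 \left(245 - 42\right) = 16772 \cdot 203 = 3404716$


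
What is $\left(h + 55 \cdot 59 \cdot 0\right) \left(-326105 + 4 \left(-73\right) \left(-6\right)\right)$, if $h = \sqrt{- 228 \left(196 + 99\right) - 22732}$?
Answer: $- 648706 i \sqrt{22498} \approx - 9.7302 \cdot 10^{7} i$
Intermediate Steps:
$h = 2 i \sqrt{22498}$ ($h = \sqrt{\left(-228\right) 295 - 22732} = \sqrt{-67260 - 22732} = \sqrt{-89992} = 2 i \sqrt{22498} \approx 299.99 i$)
$\left(h + 55 \cdot 59 \cdot 0\right) \left(-326105 + 4 \left(-73\right) \left(-6\right)\right) = \left(2 i \sqrt{22498} + 55 \cdot 59 \cdot 0\right) \left(-326105 + 4 \left(-73\right) \left(-6\right)\right) = \left(2 i \sqrt{22498} + 3245 \cdot 0\right) \left(-326105 - -1752\right) = \left(2 i \sqrt{22498} + 0\right) \left(-326105 + 1752\right) = 2 i \sqrt{22498} \left(-324353\right) = - 648706 i \sqrt{22498}$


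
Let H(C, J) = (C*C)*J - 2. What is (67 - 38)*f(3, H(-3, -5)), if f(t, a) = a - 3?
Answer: -1450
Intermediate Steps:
H(C, J) = -2 + J*C² (H(C, J) = C²*J - 2 = J*C² - 2 = -2 + J*C²)
f(t, a) = -3 + a
(67 - 38)*f(3, H(-3, -5)) = (67 - 38)*(-3 + (-2 - 5*(-3)²)) = 29*(-3 + (-2 - 5*9)) = 29*(-3 + (-2 - 45)) = 29*(-3 - 47) = 29*(-50) = -1450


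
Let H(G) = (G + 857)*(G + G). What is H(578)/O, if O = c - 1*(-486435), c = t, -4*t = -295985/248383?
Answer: 329626098704/96657806881 ≈ 3.4102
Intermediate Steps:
t = 295985/993532 (t = -(-295985)/(4*248383) = -1/4*(-295985/248383) = 295985/993532 ≈ 0.29791)
c = 295985/993532 ≈ 0.29791
H(G) = 2*G*(857 + G) (H(G) = (857 + G)*(2*G) = 2*G*(857 + G))
O = 483289034405/993532 (O = 295985/993532 - 1*(-486435) = 295985/993532 + 486435 = 483289034405/993532 ≈ 4.8644e+5)
H(578)/O = (2*578*(857 + 578))/(483289034405/993532) = (2*578*1435)*(993532/483289034405) = 1658860*(993532/483289034405) = 329626098704/96657806881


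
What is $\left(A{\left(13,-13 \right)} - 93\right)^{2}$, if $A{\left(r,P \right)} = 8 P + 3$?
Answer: $37636$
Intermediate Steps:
$A{\left(r,P \right)} = 3 + 8 P$
$\left(A{\left(13,-13 \right)} - 93\right)^{2} = \left(\left(3 + 8 \left(-13\right)\right) - 93\right)^{2} = \left(\left(3 - 104\right) - 93\right)^{2} = \left(-101 - 93\right)^{2} = \left(-194\right)^{2} = 37636$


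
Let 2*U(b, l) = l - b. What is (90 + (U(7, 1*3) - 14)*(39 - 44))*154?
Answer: 26180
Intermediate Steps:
U(b, l) = l/2 - b/2 (U(b, l) = (l - b)/2 = l/2 - b/2)
(90 + (U(7, 1*3) - 14)*(39 - 44))*154 = (90 + (((1*3)/2 - ½*7) - 14)*(39 - 44))*154 = (90 + (((½)*3 - 7/2) - 14)*(-5))*154 = (90 + ((3/2 - 7/2) - 14)*(-5))*154 = (90 + (-2 - 14)*(-5))*154 = (90 - 16*(-5))*154 = (90 + 80)*154 = 170*154 = 26180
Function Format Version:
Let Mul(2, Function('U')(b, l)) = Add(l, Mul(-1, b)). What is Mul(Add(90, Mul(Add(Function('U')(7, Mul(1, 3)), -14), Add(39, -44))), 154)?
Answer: 26180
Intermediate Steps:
Function('U')(b, l) = Add(Mul(Rational(1, 2), l), Mul(Rational(-1, 2), b)) (Function('U')(b, l) = Mul(Rational(1, 2), Add(l, Mul(-1, b))) = Add(Mul(Rational(1, 2), l), Mul(Rational(-1, 2), b)))
Mul(Add(90, Mul(Add(Function('U')(7, Mul(1, 3)), -14), Add(39, -44))), 154) = Mul(Add(90, Mul(Add(Add(Mul(Rational(1, 2), Mul(1, 3)), Mul(Rational(-1, 2), 7)), -14), Add(39, -44))), 154) = Mul(Add(90, Mul(Add(Add(Mul(Rational(1, 2), 3), Rational(-7, 2)), -14), -5)), 154) = Mul(Add(90, Mul(Add(Add(Rational(3, 2), Rational(-7, 2)), -14), -5)), 154) = Mul(Add(90, Mul(Add(-2, -14), -5)), 154) = Mul(Add(90, Mul(-16, -5)), 154) = Mul(Add(90, 80), 154) = Mul(170, 154) = 26180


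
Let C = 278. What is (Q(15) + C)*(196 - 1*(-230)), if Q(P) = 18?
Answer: 126096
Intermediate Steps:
(Q(15) + C)*(196 - 1*(-230)) = (18 + 278)*(196 - 1*(-230)) = 296*(196 + 230) = 296*426 = 126096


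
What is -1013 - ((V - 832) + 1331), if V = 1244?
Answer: -2756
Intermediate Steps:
-1013 - ((V - 832) + 1331) = -1013 - ((1244 - 832) + 1331) = -1013 - (412 + 1331) = -1013 - 1*1743 = -1013 - 1743 = -2756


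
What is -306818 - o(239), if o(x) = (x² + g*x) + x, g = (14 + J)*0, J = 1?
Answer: -364178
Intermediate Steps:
g = 0 (g = (14 + 1)*0 = 15*0 = 0)
o(x) = x + x² (o(x) = (x² + 0*x) + x = (x² + 0) + x = x² + x = x + x²)
-306818 - o(239) = -306818 - 239*(1 + 239) = -306818 - 239*240 = -306818 - 1*57360 = -306818 - 57360 = -364178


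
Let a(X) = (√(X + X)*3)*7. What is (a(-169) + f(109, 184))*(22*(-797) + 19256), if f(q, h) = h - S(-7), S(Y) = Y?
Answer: 328902 + 470106*I*√2 ≈ 3.289e+5 + 6.6483e+5*I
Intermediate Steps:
f(q, h) = 7 + h (f(q, h) = h - 1*(-7) = h + 7 = 7 + h)
a(X) = 21*√2*√X (a(X) = (√(2*X)*3)*7 = ((√2*√X)*3)*7 = (3*√2*√X)*7 = 21*√2*√X)
(a(-169) + f(109, 184))*(22*(-797) + 19256) = (21*√2*√(-169) + (7 + 184))*(22*(-797) + 19256) = (21*√2*(13*I) + 191)*(-17534 + 19256) = (273*I*√2 + 191)*1722 = (191 + 273*I*√2)*1722 = 328902 + 470106*I*√2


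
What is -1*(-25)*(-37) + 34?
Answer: -891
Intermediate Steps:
-1*(-25)*(-37) + 34 = 25*(-37) + 34 = -925 + 34 = -891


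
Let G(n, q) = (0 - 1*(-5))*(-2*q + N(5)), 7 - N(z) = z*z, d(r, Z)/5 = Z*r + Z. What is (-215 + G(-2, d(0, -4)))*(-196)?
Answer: 20580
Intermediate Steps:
d(r, Z) = 5*Z + 5*Z*r (d(r, Z) = 5*(Z*r + Z) = 5*(Z + Z*r) = 5*Z + 5*Z*r)
N(z) = 7 - z² (N(z) = 7 - z*z = 7 - z²)
G(n, q) = -90 - 10*q (G(n, q) = (0 - 1*(-5))*(-2*q + (7 - 1*5²)) = (0 + 5)*(-2*q + (7 - 1*25)) = 5*(-2*q + (7 - 25)) = 5*(-2*q - 18) = 5*(-18 - 2*q) = -90 - 10*q)
(-215 + G(-2, d(0, -4)))*(-196) = (-215 + (-90 - 50*(-4)*(1 + 0)))*(-196) = (-215 + (-90 - 50*(-4)))*(-196) = (-215 + (-90 - 10*(-20)))*(-196) = (-215 + (-90 + 200))*(-196) = (-215 + 110)*(-196) = -105*(-196) = 20580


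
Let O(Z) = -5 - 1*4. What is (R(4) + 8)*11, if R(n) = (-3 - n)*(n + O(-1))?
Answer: 473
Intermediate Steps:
O(Z) = -9 (O(Z) = -5 - 4 = -9)
R(n) = (-9 + n)*(-3 - n) (R(n) = (-3 - n)*(n - 9) = (-3 - n)*(-9 + n) = (-9 + n)*(-3 - n))
(R(4) + 8)*11 = ((27 - 1*4² + 6*4) + 8)*11 = ((27 - 1*16 + 24) + 8)*11 = ((27 - 16 + 24) + 8)*11 = (35 + 8)*11 = 43*11 = 473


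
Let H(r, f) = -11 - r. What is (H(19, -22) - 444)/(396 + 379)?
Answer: -474/775 ≈ -0.61161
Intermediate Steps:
(H(19, -22) - 444)/(396 + 379) = ((-11 - 1*19) - 444)/(396 + 379) = ((-11 - 19) - 444)/775 = (-30 - 444)*(1/775) = -474*1/775 = -474/775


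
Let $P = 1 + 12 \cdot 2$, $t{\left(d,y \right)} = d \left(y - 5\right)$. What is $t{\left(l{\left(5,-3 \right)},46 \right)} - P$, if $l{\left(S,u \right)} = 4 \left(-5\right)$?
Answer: $-845$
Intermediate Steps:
$l{\left(S,u \right)} = -20$
$t{\left(d,y \right)} = d \left(-5 + y\right)$
$P = 25$ ($P = 1 + 24 = 25$)
$t{\left(l{\left(5,-3 \right)},46 \right)} - P = - 20 \left(-5 + 46\right) - 25 = \left(-20\right) 41 - 25 = -820 - 25 = -845$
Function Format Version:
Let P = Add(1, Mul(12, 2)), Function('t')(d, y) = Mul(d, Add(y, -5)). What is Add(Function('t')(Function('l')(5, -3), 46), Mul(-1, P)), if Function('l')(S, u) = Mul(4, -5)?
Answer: -845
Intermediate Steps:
Function('l')(S, u) = -20
Function('t')(d, y) = Mul(d, Add(-5, y))
P = 25 (P = Add(1, 24) = 25)
Add(Function('t')(Function('l')(5, -3), 46), Mul(-1, P)) = Add(Mul(-20, Add(-5, 46)), Mul(-1, 25)) = Add(Mul(-20, 41), -25) = Add(-820, -25) = -845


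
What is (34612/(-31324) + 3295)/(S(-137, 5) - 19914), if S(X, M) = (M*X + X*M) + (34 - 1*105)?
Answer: -25794492/167231005 ≈ -0.15424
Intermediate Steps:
S(X, M) = -71 + 2*M*X (S(X, M) = (M*X + M*X) + (34 - 105) = 2*M*X - 71 = -71 + 2*M*X)
(34612/(-31324) + 3295)/(S(-137, 5) - 19914) = (34612/(-31324) + 3295)/((-71 + 2*5*(-137)) - 19914) = (34612*(-1/31324) + 3295)/((-71 - 1370) - 19914) = (-8653/7831 + 3295)/(-1441 - 19914) = (25794492/7831)/(-21355) = (25794492/7831)*(-1/21355) = -25794492/167231005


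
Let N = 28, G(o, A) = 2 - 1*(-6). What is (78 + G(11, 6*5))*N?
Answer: 2408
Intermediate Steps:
G(o, A) = 8 (G(o, A) = 2 + 6 = 8)
(78 + G(11, 6*5))*N = (78 + 8)*28 = 86*28 = 2408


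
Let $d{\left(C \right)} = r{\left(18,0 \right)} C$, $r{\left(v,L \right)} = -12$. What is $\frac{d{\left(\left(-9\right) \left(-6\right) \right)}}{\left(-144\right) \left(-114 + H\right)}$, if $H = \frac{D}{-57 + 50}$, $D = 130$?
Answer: $- \frac{63}{1856} \approx -0.033944$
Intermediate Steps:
$d{\left(C \right)} = - 12 C$
$H = - \frac{130}{7}$ ($H = \frac{130}{-57 + 50} = \frac{130}{-7} = 130 \left(- \frac{1}{7}\right) = - \frac{130}{7} \approx -18.571$)
$\frac{d{\left(\left(-9\right) \left(-6\right) \right)}}{\left(-144\right) \left(-114 + H\right)} = \frac{\left(-12\right) \left(\left(-9\right) \left(-6\right)\right)}{\left(-144\right) \left(-114 - \frac{130}{7}\right)} = \frac{\left(-12\right) 54}{\left(-144\right) \left(- \frac{928}{7}\right)} = - \frac{648}{\frac{133632}{7}} = \left(-648\right) \frac{7}{133632} = - \frac{63}{1856}$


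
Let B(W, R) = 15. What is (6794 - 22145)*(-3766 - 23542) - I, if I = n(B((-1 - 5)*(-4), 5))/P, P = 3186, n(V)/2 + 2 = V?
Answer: 667793737031/1593 ≈ 4.1921e+8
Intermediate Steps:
n(V) = -4 + 2*V
I = 13/1593 (I = (-4 + 2*15)/3186 = (-4 + 30)*(1/3186) = 26*(1/3186) = 13/1593 ≈ 0.0081607)
(6794 - 22145)*(-3766 - 23542) - I = (6794 - 22145)*(-3766 - 23542) - 1*13/1593 = -15351*(-27308) - 13/1593 = 419205108 - 13/1593 = 667793737031/1593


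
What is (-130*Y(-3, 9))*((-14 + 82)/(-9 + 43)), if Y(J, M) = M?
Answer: -2340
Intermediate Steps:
(-130*Y(-3, 9))*((-14 + 82)/(-9 + 43)) = (-130*9)*((-14 + 82)/(-9 + 43)) = -79560/34 = -1170*2 = -2340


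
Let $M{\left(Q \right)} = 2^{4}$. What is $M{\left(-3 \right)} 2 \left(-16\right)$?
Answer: $-512$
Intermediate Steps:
$M{\left(Q \right)} = 16$
$M{\left(-3 \right)} 2 \left(-16\right) = 16 \cdot 2 \left(-16\right) = 32 \left(-16\right) = -512$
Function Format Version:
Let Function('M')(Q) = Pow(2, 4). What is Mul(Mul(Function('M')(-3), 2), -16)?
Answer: -512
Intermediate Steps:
Function('M')(Q) = 16
Mul(Mul(Function('M')(-3), 2), -16) = Mul(Mul(16, 2), -16) = Mul(32, -16) = -512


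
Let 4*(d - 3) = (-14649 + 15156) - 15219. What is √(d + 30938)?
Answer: √27263 ≈ 165.11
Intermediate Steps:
d = -3675 (d = 3 + ((-14649 + 15156) - 15219)/4 = 3 + (507 - 15219)/4 = 3 + (¼)*(-14712) = 3 - 3678 = -3675)
√(d + 30938) = √(-3675 + 30938) = √27263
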